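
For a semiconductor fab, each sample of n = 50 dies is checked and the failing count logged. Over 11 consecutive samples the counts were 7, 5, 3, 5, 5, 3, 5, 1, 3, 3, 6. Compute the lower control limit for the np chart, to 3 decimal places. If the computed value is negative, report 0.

p̄ = Σdᵢ / (k·n) = 46 / (11 × 50) = 0.08364
LCL = np̄ − 3·√(np̄(1−p̄)) = 4.1818 − 3 × 1.9576 = -1.6909 → 0 (negative, so LCL = 0)

0.000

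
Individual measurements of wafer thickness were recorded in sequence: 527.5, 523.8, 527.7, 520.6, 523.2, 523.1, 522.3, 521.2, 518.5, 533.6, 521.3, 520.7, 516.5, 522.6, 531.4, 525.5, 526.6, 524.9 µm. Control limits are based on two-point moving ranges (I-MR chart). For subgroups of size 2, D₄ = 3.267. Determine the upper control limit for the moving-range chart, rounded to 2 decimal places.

Moving ranges: 3.7, 3.9, 7.1, 2.6, 0.1, 0.8, 1.1, 2.7, 15.1, 12.3, 0.6, 4.2, 6.1, 8.8, 5.9, 1.1, 1.7; M̄R̄ = 77.8000 / 17 = 4.5765
UCL_MR = D₄·M̄R̄ = 3.267 × 4.5765 = 14.9513

14.95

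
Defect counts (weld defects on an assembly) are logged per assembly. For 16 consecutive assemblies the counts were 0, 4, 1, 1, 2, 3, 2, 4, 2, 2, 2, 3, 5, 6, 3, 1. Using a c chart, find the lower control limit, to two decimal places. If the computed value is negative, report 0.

c̄ = (0 + 4 + 1 + 1 + 2 + 3 + 2 + 4 + 2 + 2 + 2 + 3 + 5 + 6 + 3 + 1) / 16 = 41 / 16 = 2.5625
LCL = c̄ − 3√c̄ = 2.5625 − 3 × 1.6008 = -2.2398 → 0 (cannot be negative)

0.00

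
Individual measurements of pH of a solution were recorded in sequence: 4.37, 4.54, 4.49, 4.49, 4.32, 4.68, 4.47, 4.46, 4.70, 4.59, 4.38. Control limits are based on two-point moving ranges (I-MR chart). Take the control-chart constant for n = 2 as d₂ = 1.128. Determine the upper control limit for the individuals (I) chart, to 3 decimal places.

X̄ = (4.37 + 4.54 + 4.49 + 4.49 + 4.32 + 4.68 + 4.47 + 4.46 + 4.70 + 4.59 + 4.38) / 11 = 4.4991
Moving ranges: 0.17, 0.05, 0.00, 0.17, 0.36, 0.21, 0.01, 0.24, 0.11, 0.21; M̄R̄ = 1.5300 / 10 = 0.1530
UCL = X̄ + 3·M̄R̄/d₂ = 4.4991 + 3 × 0.1530 / 1.128 = 4.9060

4.906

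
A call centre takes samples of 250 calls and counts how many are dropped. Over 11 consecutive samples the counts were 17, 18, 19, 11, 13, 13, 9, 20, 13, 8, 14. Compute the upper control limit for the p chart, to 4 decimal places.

0.1001

p̄ = Σdᵢ / (k·n) = 155 / (11 × 250) = 0.05636
UCL = p̄ + 3·√(p̄(1−p̄)/n) = 0.05636 + 3 × √(0.05636×0.94364/250) = 0.05636 + 3 × 0.01459 = 0.10012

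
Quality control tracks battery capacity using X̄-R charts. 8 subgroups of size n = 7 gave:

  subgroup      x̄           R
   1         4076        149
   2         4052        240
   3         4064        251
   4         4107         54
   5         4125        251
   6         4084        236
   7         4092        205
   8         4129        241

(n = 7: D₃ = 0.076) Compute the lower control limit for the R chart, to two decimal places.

R̄ = (149 + 240 + 251 + 54 + 251 + 236 + 205 + 241) / 8 = 1627.0000 / 8 = 203.3750
LCL_R = D₃·R̄ = 0.076 × 203.3750 = 15.4565

15.46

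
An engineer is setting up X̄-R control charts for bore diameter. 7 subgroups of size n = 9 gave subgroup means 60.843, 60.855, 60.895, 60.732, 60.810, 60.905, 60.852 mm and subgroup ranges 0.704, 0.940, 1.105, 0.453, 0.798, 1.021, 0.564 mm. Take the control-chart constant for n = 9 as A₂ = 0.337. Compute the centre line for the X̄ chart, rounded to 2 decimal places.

60.84

X̄̄ = (60.843 + 60.855 + 60.895 + 60.732 + 60.810 + 60.905 + 60.852) / 7 = 425.8920 / 7 = 60.8417
CL = X̄̄ = 60.8417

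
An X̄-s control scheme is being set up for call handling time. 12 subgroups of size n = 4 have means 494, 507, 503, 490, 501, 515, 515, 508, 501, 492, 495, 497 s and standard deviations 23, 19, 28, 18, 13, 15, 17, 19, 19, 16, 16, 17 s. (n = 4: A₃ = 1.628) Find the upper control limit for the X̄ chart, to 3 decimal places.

531.347

X̄̄ = (494 + 507 + 503 + 490 + 501 + 515 + 515 + 508 + 501 + 492 + 495 + 497) / 12 = 501.5000
s̄ = (23 + 19 + 28 + 18 + 13 + 15 + 17 + 19 + 19 + 16 + 16 + 17) / 12 = 18.3333
UCL = X̄̄ + A₃·s̄ = 501.5000 + 1.628 × 18.3333 = 531.3467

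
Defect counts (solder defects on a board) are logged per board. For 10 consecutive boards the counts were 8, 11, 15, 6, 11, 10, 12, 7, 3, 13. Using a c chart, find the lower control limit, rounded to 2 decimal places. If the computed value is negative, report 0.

c̄ = (8 + 11 + 15 + 6 + 11 + 10 + 12 + 7 + 3 + 13) / 10 = 96 / 10 = 9.6000
LCL = c̄ − 3√c̄ = 9.6000 − 3 × 3.0984 = 0.3048

0.30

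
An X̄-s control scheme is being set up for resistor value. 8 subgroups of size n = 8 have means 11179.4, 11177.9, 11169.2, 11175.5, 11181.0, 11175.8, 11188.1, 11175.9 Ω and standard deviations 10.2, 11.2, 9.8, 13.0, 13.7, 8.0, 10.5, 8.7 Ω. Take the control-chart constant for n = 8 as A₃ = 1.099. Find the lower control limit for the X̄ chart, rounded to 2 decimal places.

11166.16

X̄̄ = (11179.4 + 11177.9 + 11169.2 + 11175.5 + 11181.0 + 11175.8 + 11188.1 + 11175.9) / 8 = 11177.8500
s̄ = (10.2 + 11.2 + 9.8 + 13.0 + 13.7 + 8.0 + 10.5 + 8.7) / 8 = 10.6375
LCL = X̄̄ − A₃·s̄ = 11177.8500 − 1.099 × 10.6375 = 11166.1594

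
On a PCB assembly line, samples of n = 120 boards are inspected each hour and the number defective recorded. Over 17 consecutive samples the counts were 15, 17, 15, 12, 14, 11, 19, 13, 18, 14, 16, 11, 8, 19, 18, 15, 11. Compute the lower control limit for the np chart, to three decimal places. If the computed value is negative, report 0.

p̄ = Σdᵢ / (k·n) = 246 / (17 × 120) = 0.12059
LCL = np̄ − 3·√(np̄(1−p̄)) = 14.4706 − 3 × 3.5673 = 3.7687

3.769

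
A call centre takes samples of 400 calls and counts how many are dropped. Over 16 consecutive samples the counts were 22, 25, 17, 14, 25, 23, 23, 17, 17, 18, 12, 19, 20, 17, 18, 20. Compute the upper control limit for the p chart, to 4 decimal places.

0.0800

p̄ = Σdᵢ / (k·n) = 307 / (16 × 400) = 0.04797
UCL = p̄ + 3·√(p̄(1−p̄)/n) = 0.04797 + 3 × √(0.04797×0.95203/400) = 0.04797 + 3 × 0.01069 = 0.08002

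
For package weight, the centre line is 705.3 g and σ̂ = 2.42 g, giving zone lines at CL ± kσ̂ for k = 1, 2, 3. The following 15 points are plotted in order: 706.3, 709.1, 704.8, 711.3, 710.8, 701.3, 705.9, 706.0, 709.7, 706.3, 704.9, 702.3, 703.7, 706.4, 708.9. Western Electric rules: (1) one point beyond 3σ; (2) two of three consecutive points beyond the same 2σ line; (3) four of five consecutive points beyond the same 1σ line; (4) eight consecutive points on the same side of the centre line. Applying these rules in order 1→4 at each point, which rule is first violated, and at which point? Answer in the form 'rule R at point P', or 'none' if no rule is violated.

rule 2 at point 5

Zone of each point (C = within 1σ̂, B = 1σ̂–2σ̂, A = 2σ̂–3σ̂, * = beyond 3σ̂; sign = side of CL): 1:+C, 2:+B, 3:-C, 4:+A, 5:+A, 6:-B, 7:+C, 8:+C, 9:+B, 10:+C, 11:-C, 12:-B, 13:-C, 14:+C, 15:+B
Rule 2 (two of three consecutive points beyond the same 2σ limit) is satisfied at point 5.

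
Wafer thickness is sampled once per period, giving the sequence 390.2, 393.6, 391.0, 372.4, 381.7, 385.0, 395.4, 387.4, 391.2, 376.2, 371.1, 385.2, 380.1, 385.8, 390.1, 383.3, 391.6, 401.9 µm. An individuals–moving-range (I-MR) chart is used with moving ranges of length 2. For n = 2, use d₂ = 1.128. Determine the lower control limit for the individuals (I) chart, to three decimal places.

365.310

X̄ = (390.2 + 393.6 + 391.0 + 372.4 + 381.7 + 385.0 + 395.4 + 387.4 + 391.2 + 376.2 + 371.1 + 385.2 + 380.1 + 385.8 + 390.1 + 383.3 + 391.6 + 401.9) / 18 = 386.2889
Moving ranges: 3.4, 2.6, 18.6, 9.3, 3.3, 10.4, 8.0, 3.8, 15.0, 5.1, 14.1, 5.1, 5.7, 4.3, 6.8, 8.3, 10.3; M̄R̄ = 134.1000 / 17 = 7.8882
LCL = X̄ − 3·M̄R̄/d₂ = 386.2889 − 3 × 7.8882 / 1.128 = 365.3095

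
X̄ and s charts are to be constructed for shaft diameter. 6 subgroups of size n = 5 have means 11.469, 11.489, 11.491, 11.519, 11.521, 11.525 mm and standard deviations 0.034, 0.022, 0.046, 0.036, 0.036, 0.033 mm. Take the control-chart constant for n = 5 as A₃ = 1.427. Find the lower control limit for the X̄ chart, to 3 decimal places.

11.453

X̄̄ = (11.469 + 11.489 + 11.491 + 11.519 + 11.521 + 11.525) / 6 = 11.5023
s̄ = (0.034 + 0.022 + 0.046 + 0.036 + 0.036 + 0.033) / 6 = 0.0345
LCL = X̄̄ − A₃·s̄ = 11.5023 − 1.427 × 0.0345 = 11.4531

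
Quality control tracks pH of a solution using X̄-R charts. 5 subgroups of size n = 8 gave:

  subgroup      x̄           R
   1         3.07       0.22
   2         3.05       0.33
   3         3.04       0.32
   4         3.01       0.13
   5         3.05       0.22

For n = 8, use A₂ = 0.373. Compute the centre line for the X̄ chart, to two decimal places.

X̄̄ = (3.07 + 3.05 + 3.04 + 3.01 + 3.05) / 5 = 15.2200 / 5 = 3.0440
CL = X̄̄ = 3.0440

3.04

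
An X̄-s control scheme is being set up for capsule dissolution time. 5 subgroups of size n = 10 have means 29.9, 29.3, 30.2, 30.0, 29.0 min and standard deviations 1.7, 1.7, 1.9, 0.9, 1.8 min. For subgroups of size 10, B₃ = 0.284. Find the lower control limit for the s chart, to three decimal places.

s̄ = (1.7 + 1.7 + 1.9 + 0.9 + 1.8) / 5 = 1.6000
LCL_s = B₃·s̄ = 0.284 × 1.6000 = 0.4544

0.454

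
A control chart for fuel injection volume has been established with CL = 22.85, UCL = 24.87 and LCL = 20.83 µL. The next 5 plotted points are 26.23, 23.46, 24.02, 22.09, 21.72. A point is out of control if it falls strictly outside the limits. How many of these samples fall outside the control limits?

1

Compare each point to [20.83, 24.87]: sample 1 = 26.23 > UCL.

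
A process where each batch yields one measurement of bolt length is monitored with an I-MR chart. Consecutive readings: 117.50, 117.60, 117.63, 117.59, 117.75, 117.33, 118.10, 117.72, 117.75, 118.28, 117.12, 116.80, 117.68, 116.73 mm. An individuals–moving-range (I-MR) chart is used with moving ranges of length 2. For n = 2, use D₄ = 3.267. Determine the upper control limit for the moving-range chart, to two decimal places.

Moving ranges: 0.10, 0.03, 0.04, 0.16, 0.42, 0.77, 0.38, 0.03, 0.53, 1.16, 0.32, 0.88, 0.95; M̄R̄ = 5.7700 / 13 = 0.4438
UCL_MR = D₄·M̄R̄ = 3.267 × 0.4438 = 1.4500

1.45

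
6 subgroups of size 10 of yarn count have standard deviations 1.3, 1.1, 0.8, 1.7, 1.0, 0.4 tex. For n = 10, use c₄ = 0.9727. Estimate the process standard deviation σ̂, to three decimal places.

s̄ = (1.3 + 1.1 + 0.8 + 1.7 + 1.0 + 0.4) / 6 = 1.0500
σ̂ = s̄ / c₄ = 1.0500 / 0.9727 = 1.0795

1.079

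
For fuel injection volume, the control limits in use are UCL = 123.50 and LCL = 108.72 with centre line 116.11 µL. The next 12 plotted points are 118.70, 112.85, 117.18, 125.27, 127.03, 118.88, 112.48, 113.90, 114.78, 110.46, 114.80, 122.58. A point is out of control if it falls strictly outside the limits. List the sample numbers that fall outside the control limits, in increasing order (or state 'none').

4, 5

Compare each point to [108.72, 123.50]: sample 4 = 125.27 > UCL; sample 5 = 127.03 > UCL.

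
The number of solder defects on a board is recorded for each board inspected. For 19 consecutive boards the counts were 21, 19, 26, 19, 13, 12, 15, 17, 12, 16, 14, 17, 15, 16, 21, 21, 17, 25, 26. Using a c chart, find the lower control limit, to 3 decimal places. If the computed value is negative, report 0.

5.272

c̄ = (21 + 19 + 26 + 19 + 13 + 12 + 15 + 17 + 12 + 16 + 14 + 17 + 15 + 16 + 21 + 21 + 17 + 25 + 26) / 19 = 342 / 19 = 18.0000
LCL = c̄ − 3√c̄ = 18.0000 − 3 × 4.2426 = 5.2721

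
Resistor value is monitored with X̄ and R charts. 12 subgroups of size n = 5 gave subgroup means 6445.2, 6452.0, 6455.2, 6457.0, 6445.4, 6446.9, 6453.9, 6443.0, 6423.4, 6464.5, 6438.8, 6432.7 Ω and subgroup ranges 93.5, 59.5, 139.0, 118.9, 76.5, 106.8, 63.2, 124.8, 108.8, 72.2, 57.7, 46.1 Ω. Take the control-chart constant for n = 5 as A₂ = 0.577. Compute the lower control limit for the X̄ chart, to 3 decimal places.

6395.195

X̄̄ = (6445.2 + 6452.0 + 6455.2 + 6457.0 + 6445.4 + 6446.9 + 6453.9 + 6443.0 + 6423.4 + 6464.5 + 6438.8 + 6432.7) / 12 = 77358.0000 / 12 = 6446.5000
R̄ = (93.5 + 59.5 + 139.0 + 118.9 + 76.5 + 106.8 + 63.2 + 124.8 + 108.8 + 72.2 + 57.7 + 46.1) / 12 = 1067.0000 / 12 = 88.9167
LCL = X̄̄ − A₂·R̄ = 6446.5000 − 0.577 × 88.9167 = 6395.1951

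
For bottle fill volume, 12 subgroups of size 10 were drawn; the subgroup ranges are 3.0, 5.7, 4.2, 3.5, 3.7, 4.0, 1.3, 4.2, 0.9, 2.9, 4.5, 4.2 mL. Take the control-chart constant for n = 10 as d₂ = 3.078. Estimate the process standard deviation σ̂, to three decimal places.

R̄ = (3.0 + 5.7 + 4.2 + 3.5 + 3.7 + 4.0 + 1.3 + 4.2 + 0.9 + 2.9 + 4.5 + 4.2) / 12 = 3.5083
σ̂ = R̄ / d₂ = 3.5083 / 3.078 = 1.1398

1.140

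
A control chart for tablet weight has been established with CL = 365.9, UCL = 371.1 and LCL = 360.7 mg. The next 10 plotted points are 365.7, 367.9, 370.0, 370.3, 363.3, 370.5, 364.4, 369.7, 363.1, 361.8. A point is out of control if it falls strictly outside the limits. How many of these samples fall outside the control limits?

0

All 10 points lie within [360.7, 371.1].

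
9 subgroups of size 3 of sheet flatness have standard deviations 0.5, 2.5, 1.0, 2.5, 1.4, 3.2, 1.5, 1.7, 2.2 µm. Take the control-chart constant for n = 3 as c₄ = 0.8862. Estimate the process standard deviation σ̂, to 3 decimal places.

s̄ = (0.5 + 2.5 + 1.0 + 2.5 + 1.4 + 3.2 + 1.5 + 1.7 + 2.2) / 9 = 1.8333
σ̂ = s̄ / c₄ = 1.8333 / 0.8862 = 2.0688

2.069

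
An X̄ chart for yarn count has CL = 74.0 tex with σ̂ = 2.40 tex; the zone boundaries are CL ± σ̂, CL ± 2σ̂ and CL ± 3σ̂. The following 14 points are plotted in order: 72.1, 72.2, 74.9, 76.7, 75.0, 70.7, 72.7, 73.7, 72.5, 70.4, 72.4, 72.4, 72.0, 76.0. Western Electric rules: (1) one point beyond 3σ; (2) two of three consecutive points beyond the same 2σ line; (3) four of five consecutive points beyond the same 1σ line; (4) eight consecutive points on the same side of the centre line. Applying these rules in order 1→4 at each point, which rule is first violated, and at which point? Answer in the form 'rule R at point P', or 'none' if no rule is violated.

rule 4 at point 13

Zone of each point (C = within 1σ̂, B = 1σ̂–2σ̂, A = 2σ̂–3σ̂, * = beyond 3σ̂; sign = side of CL): 1:-C, 2:-C, 3:+C, 4:+B, 5:+C, 6:-B, 7:-C, 8:-C, 9:-C, 10:-B, 11:-C, 12:-C, 13:-C, 14:+C
Rule 4 (eight consecutive points on the same side of the centre line) is satisfied at point 13.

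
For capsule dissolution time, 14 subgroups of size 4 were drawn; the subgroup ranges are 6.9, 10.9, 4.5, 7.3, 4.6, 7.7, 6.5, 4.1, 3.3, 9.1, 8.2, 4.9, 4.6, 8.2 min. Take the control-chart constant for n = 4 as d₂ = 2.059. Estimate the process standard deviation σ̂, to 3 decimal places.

R̄ = (6.9 + 10.9 + 4.5 + 7.3 + 4.6 + 7.7 + 6.5 + 4.1 + 3.3 + 9.1 + 8.2 + 4.9 + 4.6 + 8.2) / 14 = 6.4857
σ̂ = R̄ / d₂ = 6.4857 / 2.059 = 3.1499

3.150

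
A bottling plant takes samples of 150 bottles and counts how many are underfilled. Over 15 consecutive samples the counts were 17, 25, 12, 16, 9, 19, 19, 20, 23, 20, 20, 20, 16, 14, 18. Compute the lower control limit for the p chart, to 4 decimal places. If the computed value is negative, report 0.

0.0398

p̄ = Σdᵢ / (k·n) = 268 / (15 × 150) = 0.11911
LCL = p̄ − 3·√(p̄(1−p̄)/n) = 0.11911 − 3 × 0.02645 = 0.03977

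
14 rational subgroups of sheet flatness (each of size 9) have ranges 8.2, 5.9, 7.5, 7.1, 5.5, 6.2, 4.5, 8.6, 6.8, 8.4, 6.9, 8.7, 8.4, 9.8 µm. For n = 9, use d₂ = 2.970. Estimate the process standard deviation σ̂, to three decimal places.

2.465

R̄ = (8.2 + 5.9 + 7.5 + 7.1 + 5.5 + 6.2 + 4.5 + 8.6 + 6.8 + 8.4 + 6.9 + 8.7 + 8.4 + 9.8) / 14 = 7.3214
σ̂ = R̄ / d₂ = 7.3214 / 2.970 = 2.4651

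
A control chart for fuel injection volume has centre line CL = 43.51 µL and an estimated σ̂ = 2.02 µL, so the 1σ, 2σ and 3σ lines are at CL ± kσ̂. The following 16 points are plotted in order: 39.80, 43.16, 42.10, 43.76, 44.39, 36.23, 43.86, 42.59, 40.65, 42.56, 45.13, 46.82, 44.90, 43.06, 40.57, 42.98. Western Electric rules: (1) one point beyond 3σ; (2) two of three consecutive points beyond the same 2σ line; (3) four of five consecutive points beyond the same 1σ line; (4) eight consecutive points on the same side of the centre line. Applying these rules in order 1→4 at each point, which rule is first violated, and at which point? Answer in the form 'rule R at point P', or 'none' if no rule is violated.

Zone of each point (C = within 1σ̂, B = 1σ̂–2σ̂, A = 2σ̂–3σ̂, * = beyond 3σ̂; sign = side of CL): 1:-B, 2:-C, 3:-C, 4:+C, 5:+C, 6:-*, 7:+C, 8:-C, 9:-B, 10:-C, 11:+C, 12:+B, 13:+C, 14:-C, 15:-B, 16:-C
Rule 1 (one point beyond the 3σ limits) is satisfied at point 6.

rule 1 at point 6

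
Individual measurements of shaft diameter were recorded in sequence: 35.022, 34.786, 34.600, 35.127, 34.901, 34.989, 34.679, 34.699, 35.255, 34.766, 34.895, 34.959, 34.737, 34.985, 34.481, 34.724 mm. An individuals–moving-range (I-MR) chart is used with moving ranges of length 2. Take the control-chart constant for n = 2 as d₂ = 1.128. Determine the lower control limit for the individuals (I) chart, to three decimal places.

34.133

X̄ = (35.022 + 34.786 + 34.600 + 35.127 + 34.901 + 34.989 + 34.679 + 34.699 + 35.255 + 34.766 + 34.895 + 34.959 + 34.737 + 34.985 + 34.481 + 34.724) / 16 = 34.8503
Moving ranges: 0.236, 0.186, 0.527, 0.226, 0.088, 0.310, 0.020, 0.556, 0.489, 0.129, 0.064, 0.222, 0.248, 0.504, 0.243; M̄R̄ = 4.0480 / 15 = 0.2699
LCL = X̄ − 3·M̄R̄/d₂ = 34.8503 − 3 × 0.2699 / 1.128 = 34.1326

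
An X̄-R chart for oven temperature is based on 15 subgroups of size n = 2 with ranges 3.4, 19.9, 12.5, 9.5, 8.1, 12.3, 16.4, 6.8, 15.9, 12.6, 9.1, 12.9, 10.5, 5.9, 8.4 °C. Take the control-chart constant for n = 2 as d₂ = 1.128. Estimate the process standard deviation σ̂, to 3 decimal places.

9.704

R̄ = (3.4 + 19.9 + 12.5 + 9.5 + 8.1 + 12.3 + 16.4 + 6.8 + 15.9 + 12.6 + 9.1 + 12.9 + 10.5 + 5.9 + 8.4) / 15 = 10.9467
σ̂ = R̄ / d₂ = 10.9467 / 1.128 = 9.7045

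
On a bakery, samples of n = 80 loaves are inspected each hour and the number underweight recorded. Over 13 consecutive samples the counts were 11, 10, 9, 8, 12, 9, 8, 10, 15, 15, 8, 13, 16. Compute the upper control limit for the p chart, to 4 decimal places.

p̄ = Σdᵢ / (k·n) = 144 / (13 × 80) = 0.13846
UCL = p̄ + 3·√(p̄(1−p̄)/n) = 0.13846 + 3 × √(0.13846×0.86154/80) = 0.13846 + 3 × 0.03862 = 0.25431

0.2543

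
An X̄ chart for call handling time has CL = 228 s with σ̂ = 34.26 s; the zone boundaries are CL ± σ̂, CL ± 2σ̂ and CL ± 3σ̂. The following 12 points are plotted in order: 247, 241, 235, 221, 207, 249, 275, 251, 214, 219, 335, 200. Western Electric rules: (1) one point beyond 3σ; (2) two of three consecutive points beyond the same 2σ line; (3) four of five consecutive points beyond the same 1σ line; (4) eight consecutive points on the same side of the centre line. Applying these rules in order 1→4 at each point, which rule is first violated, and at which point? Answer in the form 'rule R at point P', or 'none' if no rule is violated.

Zone of each point (C = within 1σ̂, B = 1σ̂–2σ̂, A = 2σ̂–3σ̂, * = beyond 3σ̂; sign = side of CL): 1:+C, 2:+C, 3:+C, 4:-C, 5:-C, 6:+C, 7:+B, 8:+C, 9:-C, 10:-C, 11:+*, 12:-C
Rule 1 (one point beyond the 3σ limits) is satisfied at point 11.

rule 1 at point 11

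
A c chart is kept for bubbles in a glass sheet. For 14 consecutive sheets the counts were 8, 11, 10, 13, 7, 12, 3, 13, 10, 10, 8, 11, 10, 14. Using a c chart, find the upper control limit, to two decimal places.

19.49

c̄ = (8 + 11 + 10 + 13 + 7 + 12 + 3 + 13 + 10 + 10 + 8 + 11 + 10 + 14) / 14 = 140 / 14 = 10.0000
UCL = c̄ + 3√c̄ = 10.0000 + 3 × √10.0000 = 10.0000 + 3 × 3.1623 = 19.4868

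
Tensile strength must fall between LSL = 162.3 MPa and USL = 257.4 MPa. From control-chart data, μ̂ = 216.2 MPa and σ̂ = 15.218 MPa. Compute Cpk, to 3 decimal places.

0.902

Cpu = (USL − μ̂) / (3σ̂) = (257.4 − 216.2) / (3 × 15.218) = 0.9024; Cpl = (μ̂ − LSL) / (3σ̂) = (216.2 − 162.3) / (3 × 15.218) = 1.1806; Cpk = min(Cpu, Cpl) = 0.9024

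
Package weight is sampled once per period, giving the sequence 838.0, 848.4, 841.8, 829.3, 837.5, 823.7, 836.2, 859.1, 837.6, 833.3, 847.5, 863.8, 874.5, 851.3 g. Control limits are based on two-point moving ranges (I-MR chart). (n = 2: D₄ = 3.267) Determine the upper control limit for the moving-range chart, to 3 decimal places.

Moving ranges: 10.4, 6.6, 12.5, 8.2, 13.8, 12.5, 22.9, 21.5, 4.3, 14.2, 16.3, 10.7, 23.2; M̄R̄ = 177.1000 / 13 = 13.6231
UCL_MR = D₄·M̄R̄ = 3.267 × 13.6231 = 44.5066

44.507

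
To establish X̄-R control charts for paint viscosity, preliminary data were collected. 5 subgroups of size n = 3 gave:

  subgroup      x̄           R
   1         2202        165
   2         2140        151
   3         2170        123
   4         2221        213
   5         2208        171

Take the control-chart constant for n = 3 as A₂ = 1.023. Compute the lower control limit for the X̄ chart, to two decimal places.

2019.81

X̄̄ = (2202 + 2140 + 2170 + 2221 + 2208) / 5 = 10941.0000 / 5 = 2188.2000
R̄ = (165 + 151 + 123 + 213 + 171) / 5 = 823.0000 / 5 = 164.6000
LCL = X̄̄ − A₂·R̄ = 2188.2000 − 1.023 × 164.6000 = 2019.8142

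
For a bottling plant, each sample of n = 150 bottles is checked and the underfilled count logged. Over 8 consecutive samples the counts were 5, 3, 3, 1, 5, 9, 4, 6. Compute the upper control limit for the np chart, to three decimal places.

10.768

p̄ = Σdᵢ / (k·n) = 36 / (8 × 150) = 0.03000
UCL = np̄ + 3·√(np̄(1−p̄)) = 4.5000 + 3 × √(4.5000×0.97000) = 4.5000 + 3 × 2.0893 = 10.7678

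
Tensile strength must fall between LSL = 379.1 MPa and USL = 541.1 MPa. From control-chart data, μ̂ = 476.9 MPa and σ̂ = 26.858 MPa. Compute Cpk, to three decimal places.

Cpu = (USL − μ̂) / (3σ̂) = (541.1 − 476.9) / (3 × 26.858) = 0.7968; Cpl = (μ̂ − LSL) / (3σ̂) = (476.9 − 379.1) / (3 × 26.858) = 1.2138; Cpk = min(Cpu, Cpl) = 0.7968

0.797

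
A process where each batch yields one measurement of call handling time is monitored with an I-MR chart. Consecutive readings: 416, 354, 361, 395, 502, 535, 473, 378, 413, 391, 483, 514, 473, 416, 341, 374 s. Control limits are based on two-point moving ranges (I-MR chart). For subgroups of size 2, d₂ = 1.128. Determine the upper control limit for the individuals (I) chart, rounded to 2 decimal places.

565.55

X̄ = (416 + 354 + 361 + 395 + 502 + 535 + 473 + 378 + 413 + 391 + 483 + 514 + 473 + 416 + 341 + 374) / 16 = 426.1875
Moving ranges: 62, 7, 34, 107, 33, 62, 95, 35, 22, 92, 31, 41, 57, 75, 33; M̄R̄ = 786.0000 / 15 = 52.4000
UCL = X̄ + 3·M̄R̄/d₂ = 426.1875 + 3 × 52.4000 / 1.128 = 565.5492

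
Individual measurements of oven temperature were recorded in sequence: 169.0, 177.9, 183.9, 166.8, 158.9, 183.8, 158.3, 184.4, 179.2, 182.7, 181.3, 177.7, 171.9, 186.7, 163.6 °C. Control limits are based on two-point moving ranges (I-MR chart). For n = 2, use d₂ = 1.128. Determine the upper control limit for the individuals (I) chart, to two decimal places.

208.09

X̄ = (169.0 + 177.9 + 183.9 + 166.8 + 158.9 + 183.8 + 158.3 + 184.4 + 179.2 + 182.7 + 181.3 + 177.7 + 171.9 + 186.7 + 163.6) / 15 = 175.0733
Moving ranges: 8.9, 6.0, 17.1, 7.9, 24.9, 25.5, 26.1, 5.2, 3.5, 1.4, 3.6, 5.8, 14.8, 23.1; M̄R̄ = 173.8000 / 14 = 12.4143
UCL = X̄ + 3·M̄R̄/d₂ = 175.0733 + 3 × 12.4143 / 1.128 = 208.0901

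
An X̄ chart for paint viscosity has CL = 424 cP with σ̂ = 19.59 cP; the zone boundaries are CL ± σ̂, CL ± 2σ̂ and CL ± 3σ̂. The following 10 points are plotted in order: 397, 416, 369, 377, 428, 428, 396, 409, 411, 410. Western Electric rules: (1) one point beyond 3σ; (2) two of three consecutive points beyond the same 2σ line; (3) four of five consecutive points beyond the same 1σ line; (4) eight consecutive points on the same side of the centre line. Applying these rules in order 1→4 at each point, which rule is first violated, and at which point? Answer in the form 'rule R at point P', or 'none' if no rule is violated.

Zone of each point (C = within 1σ̂, B = 1σ̂–2σ̂, A = 2σ̂–3σ̂, * = beyond 3σ̂; sign = side of CL): 1:-B, 2:-C, 3:-A, 4:-A, 5:+C, 6:+C, 7:-B, 8:-C, 9:-C, 10:-C
Rule 2 (two of three consecutive points beyond the same 2σ limit) is satisfied at point 4.

rule 2 at point 4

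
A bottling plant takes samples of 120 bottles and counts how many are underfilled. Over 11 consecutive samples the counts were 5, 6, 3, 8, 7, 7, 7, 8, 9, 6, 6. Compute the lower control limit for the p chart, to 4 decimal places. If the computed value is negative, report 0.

0.0000

p̄ = Σdᵢ / (k·n) = 72 / (11 × 120) = 0.05455
LCL = p̄ − 3·√(p̄(1−p̄)/n) = 0.05455 − 3 × 0.02073 = -0.00765 → 0 (negative, so LCL = 0)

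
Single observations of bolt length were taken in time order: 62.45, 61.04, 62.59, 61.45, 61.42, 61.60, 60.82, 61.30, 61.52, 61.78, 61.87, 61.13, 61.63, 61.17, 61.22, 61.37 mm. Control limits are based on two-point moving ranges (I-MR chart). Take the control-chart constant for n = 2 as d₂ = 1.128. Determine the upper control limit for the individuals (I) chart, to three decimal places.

X̄ = (62.45 + 61.04 + 62.59 + 61.45 + 61.42 + 61.60 + 60.82 + 61.30 + 61.52 + 61.78 + 61.87 + 61.13 + 61.63 + 61.17 + 61.22 + 61.37) / 16 = 61.5225
Moving ranges: 1.41, 1.55, 1.14, 0.03, 0.18, 0.78, 0.48, 0.22, 0.26, 0.09, 0.74, 0.50, 0.46, 0.05, 0.15; M̄R̄ = 8.0400 / 15 = 0.5360
UCL = X̄ + 3·M̄R̄/d₂ = 61.5225 + 3 × 0.5360 / 1.128 = 62.9480

62.948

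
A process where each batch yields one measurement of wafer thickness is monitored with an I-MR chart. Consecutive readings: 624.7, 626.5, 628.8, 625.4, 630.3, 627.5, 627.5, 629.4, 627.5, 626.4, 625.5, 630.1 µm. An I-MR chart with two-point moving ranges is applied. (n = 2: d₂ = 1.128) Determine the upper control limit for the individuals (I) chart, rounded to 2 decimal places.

633.66

X̄ = (624.7 + 626.5 + 628.8 + 625.4 + 630.3 + 627.5 + 627.5 + 629.4 + 627.5 + 626.4 + 625.5 + 630.1) / 12 = 627.4667
Moving ranges: 1.8, 2.3, 3.4, 4.9, 2.8, 0.0, 1.9, 1.9, 1.1, 0.9, 4.6; M̄R̄ = 25.6000 / 11 = 2.3273
UCL = X̄ + 3·M̄R̄/d₂ = 627.4667 + 3 × 2.3273 / 1.128 = 633.6562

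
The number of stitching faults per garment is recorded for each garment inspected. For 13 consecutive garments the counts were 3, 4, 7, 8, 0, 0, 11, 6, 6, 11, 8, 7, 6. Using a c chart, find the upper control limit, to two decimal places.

13.22

c̄ = (3 + 4 + 7 + 8 + 0 + 0 + 11 + 6 + 6 + 11 + 8 + 7 + 6) / 13 = 77 / 13 = 5.9231
UCL = c̄ + 3√c̄ = 5.9231 + 3 × √5.9231 = 5.9231 + 3 × 2.4337 = 13.2243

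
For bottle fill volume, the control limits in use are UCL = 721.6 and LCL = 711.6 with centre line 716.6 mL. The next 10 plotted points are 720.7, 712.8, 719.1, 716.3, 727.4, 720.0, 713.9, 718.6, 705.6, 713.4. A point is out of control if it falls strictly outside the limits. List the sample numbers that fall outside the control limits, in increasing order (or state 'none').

5, 9

Compare each point to [711.6, 721.6]: sample 5 = 727.4 > UCL; sample 9 = 705.6 < LCL.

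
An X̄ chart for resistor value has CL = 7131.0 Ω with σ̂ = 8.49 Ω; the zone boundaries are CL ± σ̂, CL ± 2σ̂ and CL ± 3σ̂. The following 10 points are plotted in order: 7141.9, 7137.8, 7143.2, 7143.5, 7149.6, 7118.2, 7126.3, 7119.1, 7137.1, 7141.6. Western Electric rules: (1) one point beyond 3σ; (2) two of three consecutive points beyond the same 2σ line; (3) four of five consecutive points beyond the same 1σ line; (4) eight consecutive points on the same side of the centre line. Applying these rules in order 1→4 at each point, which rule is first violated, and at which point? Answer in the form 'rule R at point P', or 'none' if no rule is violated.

Zone of each point (C = within 1σ̂, B = 1σ̂–2σ̂, A = 2σ̂–3σ̂, * = beyond 3σ̂; sign = side of CL): 1:+B, 2:+C, 3:+B, 4:+B, 5:+A, 6:-B, 7:-C, 8:-B, 9:+C, 10:+B
Rule 3 (four of five consecutive points beyond the same 1σ limit) is satisfied at point 5.

rule 3 at point 5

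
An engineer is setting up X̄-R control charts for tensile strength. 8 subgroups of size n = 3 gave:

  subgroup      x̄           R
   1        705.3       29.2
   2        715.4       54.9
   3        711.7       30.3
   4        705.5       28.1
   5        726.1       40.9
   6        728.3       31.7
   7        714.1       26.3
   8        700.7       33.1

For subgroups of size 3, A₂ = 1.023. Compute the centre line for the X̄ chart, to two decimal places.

713.39

X̄̄ = (705.3 + 715.4 + 711.7 + 705.5 + 726.1 + 728.3 + 714.1 + 700.7) / 8 = 5707.1000 / 8 = 713.3875
CL = X̄̄ = 713.3875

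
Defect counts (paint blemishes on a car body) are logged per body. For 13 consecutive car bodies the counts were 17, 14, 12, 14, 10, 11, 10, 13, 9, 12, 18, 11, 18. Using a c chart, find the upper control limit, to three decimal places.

23.817

c̄ = (17 + 14 + 12 + 14 + 10 + 11 + 10 + 13 + 9 + 12 + 18 + 11 + 18) / 13 = 169 / 13 = 13.0000
UCL = c̄ + 3√c̄ = 13.0000 + 3 × √13.0000 = 13.0000 + 3 × 3.6056 = 23.8167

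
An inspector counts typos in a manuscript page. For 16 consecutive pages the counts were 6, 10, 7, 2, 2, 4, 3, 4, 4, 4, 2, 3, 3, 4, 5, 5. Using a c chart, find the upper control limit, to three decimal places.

c̄ = (6 + 10 + 7 + 2 + 2 + 4 + 3 + 4 + 4 + 4 + 2 + 3 + 3 + 4 + 5 + 5) / 16 = 68 / 16 = 4.2500
UCL = c̄ + 3√c̄ = 4.2500 + 3 × √4.2500 = 4.2500 + 3 × 2.0616 = 10.4347

10.435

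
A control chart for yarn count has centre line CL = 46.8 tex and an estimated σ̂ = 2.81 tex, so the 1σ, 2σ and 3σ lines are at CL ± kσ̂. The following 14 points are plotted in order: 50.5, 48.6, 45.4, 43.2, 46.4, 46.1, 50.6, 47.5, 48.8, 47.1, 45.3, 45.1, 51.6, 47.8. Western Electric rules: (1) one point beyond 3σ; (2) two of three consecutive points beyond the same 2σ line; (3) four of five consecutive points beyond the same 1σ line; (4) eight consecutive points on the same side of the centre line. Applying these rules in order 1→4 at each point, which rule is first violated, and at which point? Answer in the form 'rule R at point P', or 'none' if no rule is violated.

none

Zone of each point (C = within 1σ̂, B = 1σ̂–2σ̂, A = 2σ̂–3σ̂, * = beyond 3σ̂; sign = side of CL): 1:+B, 2:+C, 3:-C, 4:-B, 5:-C, 6:-C, 7:+B, 8:+C, 9:+C, 10:+C, 11:-C, 12:-C, 13:+B, 14:+C
No rule fires across all 14 points.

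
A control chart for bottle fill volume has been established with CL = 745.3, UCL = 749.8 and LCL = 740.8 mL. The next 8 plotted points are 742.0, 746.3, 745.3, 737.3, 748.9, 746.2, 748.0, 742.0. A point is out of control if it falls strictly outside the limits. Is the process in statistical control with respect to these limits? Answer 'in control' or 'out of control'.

out of control

Compare each point to [740.8, 749.8]: sample 4 = 737.3 < LCL.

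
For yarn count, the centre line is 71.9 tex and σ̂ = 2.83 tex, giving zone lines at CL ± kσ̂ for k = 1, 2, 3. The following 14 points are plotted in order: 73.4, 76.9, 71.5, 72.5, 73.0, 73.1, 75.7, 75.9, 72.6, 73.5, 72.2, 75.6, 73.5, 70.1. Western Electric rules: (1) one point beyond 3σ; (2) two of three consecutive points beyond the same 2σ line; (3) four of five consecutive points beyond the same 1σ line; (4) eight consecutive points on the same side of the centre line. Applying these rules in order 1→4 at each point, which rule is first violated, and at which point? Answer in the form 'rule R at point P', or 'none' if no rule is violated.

rule 4 at point 11

Zone of each point (C = within 1σ̂, B = 1σ̂–2σ̂, A = 2σ̂–3σ̂, * = beyond 3σ̂; sign = side of CL): 1:+C, 2:+B, 3:-C, 4:+C, 5:+C, 6:+C, 7:+B, 8:+B, 9:+C, 10:+C, 11:+C, 12:+B, 13:+C, 14:-C
Rule 4 (eight consecutive points on the same side of the centre line) is satisfied at point 11.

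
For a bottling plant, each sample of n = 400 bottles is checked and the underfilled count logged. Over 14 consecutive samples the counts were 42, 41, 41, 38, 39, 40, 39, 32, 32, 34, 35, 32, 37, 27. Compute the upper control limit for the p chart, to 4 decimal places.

p̄ = Σdᵢ / (k·n) = 509 / (14 × 400) = 0.09089
UCL = p̄ + 3·√(p̄(1−p̄)/n) = 0.09089 + 3 × √(0.09089×0.90911/400) = 0.09089 + 3 × 0.01437 = 0.13401

0.1340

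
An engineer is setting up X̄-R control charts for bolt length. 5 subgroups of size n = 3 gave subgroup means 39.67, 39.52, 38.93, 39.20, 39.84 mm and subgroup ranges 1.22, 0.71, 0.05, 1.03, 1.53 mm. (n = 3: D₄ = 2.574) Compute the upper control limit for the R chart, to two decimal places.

2.34

R̄ = (1.22 + 0.71 + 0.05 + 1.03 + 1.53) / 5 = 4.5400 / 5 = 0.9080
UCL_R = D₄·R̄ = 2.574 × 0.9080 = 2.3372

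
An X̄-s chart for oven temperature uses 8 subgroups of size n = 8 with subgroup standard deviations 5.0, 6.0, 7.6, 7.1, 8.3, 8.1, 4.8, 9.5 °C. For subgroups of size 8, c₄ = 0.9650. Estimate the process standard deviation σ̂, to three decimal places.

7.306

s̄ = (5.0 + 6.0 + 7.6 + 7.1 + 8.3 + 8.1 + 4.8 + 9.5) / 8 = 7.0500
σ̂ = s̄ / c₄ = 7.0500 / 0.9650 = 7.3057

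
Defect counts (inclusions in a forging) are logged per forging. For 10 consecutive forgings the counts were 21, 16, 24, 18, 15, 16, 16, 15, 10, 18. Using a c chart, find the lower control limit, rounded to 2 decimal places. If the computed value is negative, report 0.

4.57

c̄ = (21 + 16 + 24 + 18 + 15 + 16 + 16 + 15 + 10 + 18) / 10 = 169 / 10 = 16.9000
LCL = c̄ − 3√c̄ = 16.9000 − 3 × 4.1110 = 4.5671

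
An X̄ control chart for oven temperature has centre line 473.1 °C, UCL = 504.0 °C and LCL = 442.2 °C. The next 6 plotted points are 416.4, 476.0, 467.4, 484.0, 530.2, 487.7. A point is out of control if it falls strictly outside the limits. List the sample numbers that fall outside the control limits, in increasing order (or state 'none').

1, 5

Compare each point to [442.2, 504.0]: sample 1 = 416.4 < LCL; sample 5 = 530.2 > UCL.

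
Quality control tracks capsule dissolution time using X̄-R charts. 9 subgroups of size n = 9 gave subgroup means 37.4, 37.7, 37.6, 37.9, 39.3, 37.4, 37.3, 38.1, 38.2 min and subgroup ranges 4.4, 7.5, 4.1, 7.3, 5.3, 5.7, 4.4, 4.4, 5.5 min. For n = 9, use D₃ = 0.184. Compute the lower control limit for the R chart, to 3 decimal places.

0.994

R̄ = (4.4 + 7.5 + 4.1 + 7.3 + 5.3 + 5.7 + 4.4 + 4.4 + 5.5) / 9 = 48.6000 / 9 = 5.4000
LCL_R = D₃·R̄ = 0.184 × 5.4000 = 0.9936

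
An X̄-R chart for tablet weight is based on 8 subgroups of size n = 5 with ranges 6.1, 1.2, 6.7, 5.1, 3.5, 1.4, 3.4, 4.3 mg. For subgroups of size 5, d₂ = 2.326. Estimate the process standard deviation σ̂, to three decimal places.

1.704

R̄ = (6.1 + 1.2 + 6.7 + 5.1 + 3.5 + 1.4 + 3.4 + 4.3) / 8 = 3.9625
σ̂ = R̄ / d₂ = 3.9625 / 2.326 = 1.7036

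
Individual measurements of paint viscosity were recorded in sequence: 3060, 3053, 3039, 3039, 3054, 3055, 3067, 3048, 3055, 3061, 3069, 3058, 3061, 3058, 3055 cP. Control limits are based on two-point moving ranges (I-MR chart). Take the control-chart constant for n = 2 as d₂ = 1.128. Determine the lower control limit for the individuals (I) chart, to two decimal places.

3034.76

X̄ = (3060 + 3053 + 3039 + 3039 + 3054 + 3055 + 3067 + 3048 + 3055 + 3061 + 3069 + 3058 + 3061 + 3058 + 3055) / 15 = 3055.4667
Moving ranges: 7, 14, 0, 15, 1, 12, 19, 7, 6, 8, 11, 3, 3, 3; M̄R̄ = 109.0000 / 14 = 7.7857
LCL = X̄ − 3·M̄R̄/d₂ = 3055.4667 − 3 × 7.7857 / 1.128 = 3034.7600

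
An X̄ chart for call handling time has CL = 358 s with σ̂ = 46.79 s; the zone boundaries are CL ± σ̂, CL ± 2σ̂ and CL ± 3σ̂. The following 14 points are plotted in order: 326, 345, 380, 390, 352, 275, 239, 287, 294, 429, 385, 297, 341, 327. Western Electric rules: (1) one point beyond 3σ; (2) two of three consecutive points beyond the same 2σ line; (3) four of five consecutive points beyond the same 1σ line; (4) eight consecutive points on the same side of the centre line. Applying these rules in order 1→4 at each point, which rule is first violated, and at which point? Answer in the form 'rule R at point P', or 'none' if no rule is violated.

Zone of each point (C = within 1σ̂, B = 1σ̂–2σ̂, A = 2σ̂–3σ̂, * = beyond 3σ̂; sign = side of CL): 1:-C, 2:-C, 3:+C, 4:+C, 5:-C, 6:-B, 7:-A, 8:-B, 9:-B, 10:+B, 11:+C, 12:-B, 13:-C, 14:-C
Rule 3 (four of five consecutive points beyond the same 1σ limit) is satisfied at point 9.

rule 3 at point 9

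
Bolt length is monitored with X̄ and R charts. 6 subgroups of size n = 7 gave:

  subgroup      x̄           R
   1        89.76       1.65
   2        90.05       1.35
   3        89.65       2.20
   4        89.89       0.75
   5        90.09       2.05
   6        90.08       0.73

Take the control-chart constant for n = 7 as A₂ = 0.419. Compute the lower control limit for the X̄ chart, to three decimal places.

89.310

X̄̄ = (89.76 + 90.05 + 89.65 + 89.89 + 90.09 + 90.08) / 6 = 539.5200 / 6 = 89.9200
R̄ = (1.65 + 1.35 + 2.20 + 0.75 + 2.05 + 0.73) / 6 = 8.7300 / 6 = 1.4550
LCL = X̄̄ − A₂·R̄ = 89.9200 − 0.419 × 1.4550 = 89.3104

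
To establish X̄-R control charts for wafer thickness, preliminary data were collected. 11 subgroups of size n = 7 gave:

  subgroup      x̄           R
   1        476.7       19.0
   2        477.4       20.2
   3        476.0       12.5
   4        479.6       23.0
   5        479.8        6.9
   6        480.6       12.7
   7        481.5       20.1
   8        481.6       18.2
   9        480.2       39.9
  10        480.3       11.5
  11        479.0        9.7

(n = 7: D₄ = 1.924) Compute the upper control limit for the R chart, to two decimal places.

33.88

R̄ = (19.0 + 20.2 + 12.5 + 23.0 + 6.9 + 12.7 + 20.1 + 18.2 + 39.9 + 11.5 + 9.7) / 11 = 193.7000 / 11 = 17.6091
UCL_R = D₄·R̄ = 1.924 × 17.6091 = 33.8799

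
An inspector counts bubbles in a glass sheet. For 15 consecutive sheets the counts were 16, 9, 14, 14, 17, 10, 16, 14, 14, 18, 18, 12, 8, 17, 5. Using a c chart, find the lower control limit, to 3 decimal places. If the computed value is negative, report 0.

2.458

c̄ = (16 + 9 + 14 + 14 + 17 + 10 + 16 + 14 + 14 + 18 + 18 + 12 + 8 + 17 + 5) / 15 = 202 / 15 = 13.4667
LCL = c̄ − 3√c̄ = 13.4667 − 3 × 3.6697 = 2.4576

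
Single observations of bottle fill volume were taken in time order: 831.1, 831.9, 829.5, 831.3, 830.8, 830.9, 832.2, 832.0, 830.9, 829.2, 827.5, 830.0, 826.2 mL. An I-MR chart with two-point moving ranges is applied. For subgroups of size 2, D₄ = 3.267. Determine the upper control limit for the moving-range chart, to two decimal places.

4.87

Moving ranges: 0.8, 2.4, 1.8, 0.5, 0.1, 1.3, 0.2, 1.1, 1.7, 1.7, 2.5, 3.8; M̄R̄ = 17.9000 / 12 = 1.4917
UCL_MR = D₄·M̄R̄ = 3.267 × 1.4917 = 4.8733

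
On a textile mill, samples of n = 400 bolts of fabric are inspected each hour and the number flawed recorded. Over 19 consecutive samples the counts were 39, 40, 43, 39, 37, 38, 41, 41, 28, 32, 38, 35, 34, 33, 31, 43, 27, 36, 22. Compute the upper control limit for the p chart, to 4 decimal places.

0.1318

p̄ = Σdᵢ / (k·n) = 677 / (19 × 400) = 0.08908
UCL = p̄ + 3·√(p̄(1−p̄)/n) = 0.08908 + 3 × √(0.08908×0.91092/400) = 0.08908 + 3 × 0.01424 = 0.13181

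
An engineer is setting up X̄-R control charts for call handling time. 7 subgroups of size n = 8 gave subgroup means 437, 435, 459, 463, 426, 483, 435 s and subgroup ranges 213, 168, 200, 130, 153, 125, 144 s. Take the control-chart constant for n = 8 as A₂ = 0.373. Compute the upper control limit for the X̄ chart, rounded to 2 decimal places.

X̄̄ = (437 + 435 + 459 + 463 + 426 + 483 + 435) / 7 = 3138.0000 / 7 = 448.2857
R̄ = (213 + 168 + 200 + 130 + 153 + 125 + 144) / 7 = 1133.0000 / 7 = 161.8571
UCL = X̄̄ + A₂·R̄ = 448.2857 + 0.373 × 161.8571 = 508.6584

508.66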